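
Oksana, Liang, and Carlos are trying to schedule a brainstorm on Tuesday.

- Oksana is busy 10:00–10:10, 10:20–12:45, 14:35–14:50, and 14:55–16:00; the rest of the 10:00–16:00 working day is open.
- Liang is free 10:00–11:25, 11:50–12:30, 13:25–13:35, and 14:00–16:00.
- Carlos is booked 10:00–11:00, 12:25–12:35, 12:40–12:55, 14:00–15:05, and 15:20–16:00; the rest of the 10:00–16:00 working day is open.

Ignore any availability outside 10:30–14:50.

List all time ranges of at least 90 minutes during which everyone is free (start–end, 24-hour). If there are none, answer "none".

Oksana free within 10:00–16:00: 10:10–10:20, 12:45–14:35, 14:50–14:55.
Carlos free within 10:00–16:00: 11:00–12:25, 12:35–12:40, 12:55–14:00, 15:05–15:20.
Oksana ∩ Liang: 10:10–10:20, 13:25–13:35, 14:00–14:35, 14:50–14:55.
Oksana ∩ Liang ∩ Carlos: 13:25–13:35.
Restricted to 10:30–14:50: 13:25–13:35.
Windows ≥ 90 min: (none).

none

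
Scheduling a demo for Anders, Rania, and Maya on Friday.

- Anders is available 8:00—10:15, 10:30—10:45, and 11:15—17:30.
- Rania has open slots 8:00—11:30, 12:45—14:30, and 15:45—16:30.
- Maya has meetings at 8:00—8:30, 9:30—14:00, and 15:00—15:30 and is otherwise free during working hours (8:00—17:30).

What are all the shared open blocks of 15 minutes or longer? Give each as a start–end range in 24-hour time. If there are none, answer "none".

Maya free within 08:00–17:30: 08:30–09:30, 14:00–15:00, 15:30–17:30.
Anders ∩ Rania: 08:00–10:15, 10:30–10:45, 11:15–11:30, 12:45–14:30, 15:45–16:30.
Anders ∩ Rania ∩ Maya: 08:30–09:30, 14:00–14:30, 15:45–16:30.
Windows ≥ 15 min: 08:30–09:30, 14:00–14:30, 15:45–16:30.

08:30–09:30, 14:00–14:30, 15:45–16:30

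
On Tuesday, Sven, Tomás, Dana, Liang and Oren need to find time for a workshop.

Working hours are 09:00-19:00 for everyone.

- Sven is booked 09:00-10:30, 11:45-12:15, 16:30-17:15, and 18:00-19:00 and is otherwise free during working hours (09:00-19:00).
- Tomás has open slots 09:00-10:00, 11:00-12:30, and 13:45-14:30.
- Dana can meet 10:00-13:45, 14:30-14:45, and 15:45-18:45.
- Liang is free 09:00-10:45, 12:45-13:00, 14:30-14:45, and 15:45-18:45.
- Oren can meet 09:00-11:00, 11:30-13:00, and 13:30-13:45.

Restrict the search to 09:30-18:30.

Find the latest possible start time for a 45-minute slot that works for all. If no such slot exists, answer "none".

none

Sven free within 09:00–19:00: 10:30–11:45, 12:15–16:30, 17:15–18:00.
Sven ∩ Tomás: 11:00–11:45, 12:15–12:30, 13:45–14:30.
Sven ∩ Tomás ∩ Dana: 11:00–11:45, 12:15–12:30.
Sven ∩ Tomás ∩ Dana ∩ Liang: (none).
Sven ∩ Tomás ∩ Dana ∩ Liang ∩ Oren: (none).
Restricted to 09:30–18:30: (none).
Windows ≥ 45 min: (none).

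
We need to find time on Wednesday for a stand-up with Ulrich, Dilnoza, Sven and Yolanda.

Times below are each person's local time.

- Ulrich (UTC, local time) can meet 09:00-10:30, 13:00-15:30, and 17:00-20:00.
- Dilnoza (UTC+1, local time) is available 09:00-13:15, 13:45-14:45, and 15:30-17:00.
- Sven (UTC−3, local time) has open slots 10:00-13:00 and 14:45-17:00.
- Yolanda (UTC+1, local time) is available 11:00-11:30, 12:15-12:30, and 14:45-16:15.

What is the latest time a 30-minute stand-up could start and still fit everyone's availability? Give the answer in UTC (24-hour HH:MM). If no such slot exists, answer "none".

14:45

Ulrich → UTC: 09:00–10:30, 13:00–15:30, 17:00–20:00.
Dilnoza → UTC: 08:00–12:15, 12:45–13:45, 14:30–16:00.
Sven → UTC: 13:00–16:00, 17:45–20:00.
Yolanda → UTC: 10:00–10:30, 11:15–11:30, 13:45–15:15.
Ulrich ∩ Dilnoza: 09:00–10:30, 13:00–13:45, 14:30–15:30.
Ulrich ∩ Dilnoza ∩ Sven: 13:00–13:45, 14:30–15:30.
Ulrich ∩ Dilnoza ∩ Sven ∩ Yolanda: 14:30–15:15.
Windows ≥ 30 min: 14:30–15:15.
Latest start in the last window 14:30–15:15 is 15:15 − 30 min = 14:45.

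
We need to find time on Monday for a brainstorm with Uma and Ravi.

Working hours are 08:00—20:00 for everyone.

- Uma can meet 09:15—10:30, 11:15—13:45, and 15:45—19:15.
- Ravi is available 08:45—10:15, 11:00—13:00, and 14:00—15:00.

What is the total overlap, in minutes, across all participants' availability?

Uma ∩ Ravi: 09:15–10:15, 11:15–13:00.
Total common minutes: 60 + 105 = 165.

165 minutes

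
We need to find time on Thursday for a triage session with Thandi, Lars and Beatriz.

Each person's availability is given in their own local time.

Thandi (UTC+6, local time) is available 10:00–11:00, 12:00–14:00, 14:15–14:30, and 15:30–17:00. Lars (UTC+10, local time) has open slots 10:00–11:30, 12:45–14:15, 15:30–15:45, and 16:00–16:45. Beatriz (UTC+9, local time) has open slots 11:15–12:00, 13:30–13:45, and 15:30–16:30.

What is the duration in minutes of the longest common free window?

Thandi → UTC: 04:00–05:00, 06:00–08:00, 08:15–08:30, 09:30–11:00.
Lars → UTC: 00:00–01:30, 02:45–04:15, 05:30–05:45, 06:00–06:45.
Beatriz → UTC: 02:15–03:00, 04:30–04:45, 06:30–07:30.
Thandi ∩ Lars: 04:00–04:15, 06:00–06:45.
Thandi ∩ Lars ∩ Beatriz: 06:30–06:45.
Single common window of 15 minutes.

15 minutes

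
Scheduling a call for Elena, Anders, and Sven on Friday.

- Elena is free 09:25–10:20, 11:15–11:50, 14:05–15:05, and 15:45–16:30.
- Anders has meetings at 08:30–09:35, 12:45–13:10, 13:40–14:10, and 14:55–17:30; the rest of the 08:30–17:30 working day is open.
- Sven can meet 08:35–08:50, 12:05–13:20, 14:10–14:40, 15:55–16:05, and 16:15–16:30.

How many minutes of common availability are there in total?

Anders free within 08:30–17:30: 09:35–12:45, 13:10–13:40, 14:10–14:55.
Elena ∩ Anders: 09:35–10:20, 11:15–11:50, 14:10–14:55.
Elena ∩ Anders ∩ Sven: 14:10–14:40.
Total common minutes: 30.

30 minutes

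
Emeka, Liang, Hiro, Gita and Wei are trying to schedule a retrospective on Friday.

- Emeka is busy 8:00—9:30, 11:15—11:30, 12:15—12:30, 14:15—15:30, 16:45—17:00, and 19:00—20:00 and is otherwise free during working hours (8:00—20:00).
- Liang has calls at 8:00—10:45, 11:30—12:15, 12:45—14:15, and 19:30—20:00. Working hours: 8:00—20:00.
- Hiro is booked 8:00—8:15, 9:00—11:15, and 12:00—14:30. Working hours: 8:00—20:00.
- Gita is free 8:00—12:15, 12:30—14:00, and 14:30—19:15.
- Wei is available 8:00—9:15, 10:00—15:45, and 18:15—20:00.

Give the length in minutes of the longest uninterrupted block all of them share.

45 minutes

Emeka free within 08:00–20:00: 09:30–11:15, 11:30–12:15, 12:30–14:15, 15:30–16:45, 17:00–19:00.
Liang free within 08:00–20:00: 10:45–11:30, 12:15–12:45, 14:15–19:30.
Hiro free within 08:00–20:00: 08:15–09:00, 11:15–12:00, 14:30–20:00.
Emeka ∩ Liang: 10:45–11:15, 12:30–12:45, 15:30–16:45, 17:00–19:00.
Emeka ∩ Liang ∩ Hiro: 15:30–16:45, 17:00–19:00.
Emeka ∩ Liang ∩ Hiro ∩ Gita: 15:30–16:45, 17:00–19:00.
Emeka ∩ Liang ∩ Hiro ∩ Gita ∩ Wei: 15:30–15:45, 18:15–19:00.
Common window lengths: 15, 45 min; longest is 45.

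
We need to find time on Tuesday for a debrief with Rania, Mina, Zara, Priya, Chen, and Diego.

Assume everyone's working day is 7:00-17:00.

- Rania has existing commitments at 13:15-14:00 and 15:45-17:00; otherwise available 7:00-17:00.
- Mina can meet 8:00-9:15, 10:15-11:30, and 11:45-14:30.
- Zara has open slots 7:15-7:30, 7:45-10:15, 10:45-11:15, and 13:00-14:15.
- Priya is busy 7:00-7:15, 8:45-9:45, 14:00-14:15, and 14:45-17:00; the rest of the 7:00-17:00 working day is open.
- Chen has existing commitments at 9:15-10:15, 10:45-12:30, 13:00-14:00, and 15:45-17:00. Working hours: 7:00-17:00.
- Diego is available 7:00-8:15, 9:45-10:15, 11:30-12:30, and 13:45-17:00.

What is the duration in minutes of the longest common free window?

Rania free within 07:00–17:00: 07:00–13:15, 14:00–15:45.
Priya free within 07:00–17:00: 07:15–08:45, 09:45–14:00, 14:15–14:45.
Chen free within 07:00–17:00: 07:00–09:15, 10:15–10:45, 12:30–13:00, 14:00–15:45.
Rania ∩ Mina: 08:00–09:15, 10:15–11:30, 11:45–13:15, 14:00–14:30.
Rania ∩ Mina ∩ Zara: 08:00–09:15, 10:45–11:15, 13:00–13:15, 14:00–14:15.
Rania ∩ Mina ∩ Zara ∩ Priya: 08:00–08:45, 10:45–11:15, 13:00–13:15.
Rania ∩ Mina ∩ Zara ∩ Priya ∩ Chen: 08:00–08:45.
Rania ∩ Mina ∩ Zara ∩ Priya ∩ Chen ∩ Diego: 08:00–08:15.
Single common window of 15 minutes.

15 minutes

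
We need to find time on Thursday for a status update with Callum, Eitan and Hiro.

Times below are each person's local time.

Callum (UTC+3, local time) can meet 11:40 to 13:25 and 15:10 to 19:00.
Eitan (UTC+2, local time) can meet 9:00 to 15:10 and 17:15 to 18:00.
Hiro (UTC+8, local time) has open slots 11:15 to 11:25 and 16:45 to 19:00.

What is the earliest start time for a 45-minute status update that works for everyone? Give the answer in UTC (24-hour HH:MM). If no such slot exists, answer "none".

Callum → UTC: 08:40–10:25, 12:10–16:00.
Eitan → UTC: 07:00–13:10, 15:15–16:00.
Hiro → UTC: 03:15–03:25, 08:45–11:00.
Callum ∩ Eitan: 08:40–10:25, 12:10–13:10, 15:15–16:00.
Callum ∩ Eitan ∩ Hiro: 08:45–10:25.
Windows ≥ 45 min: 08:45–10:25.
Earliest such window starts at 08:45.

08:45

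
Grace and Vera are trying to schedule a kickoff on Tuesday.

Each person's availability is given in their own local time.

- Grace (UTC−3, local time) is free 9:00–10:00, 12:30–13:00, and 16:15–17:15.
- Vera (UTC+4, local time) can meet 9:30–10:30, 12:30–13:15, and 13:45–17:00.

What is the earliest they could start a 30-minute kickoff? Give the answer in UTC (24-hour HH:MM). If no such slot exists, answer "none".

Grace → UTC: 12:00–13:00, 15:30–16:00, 19:15–20:15.
Vera → UTC: 05:30–06:30, 08:30–09:15, 09:45–13:00.
Grace ∩ Vera: 12:00–13:00.
Windows ≥ 30 min: 12:00–13:00.
Earliest such window starts at 12:00.

12:00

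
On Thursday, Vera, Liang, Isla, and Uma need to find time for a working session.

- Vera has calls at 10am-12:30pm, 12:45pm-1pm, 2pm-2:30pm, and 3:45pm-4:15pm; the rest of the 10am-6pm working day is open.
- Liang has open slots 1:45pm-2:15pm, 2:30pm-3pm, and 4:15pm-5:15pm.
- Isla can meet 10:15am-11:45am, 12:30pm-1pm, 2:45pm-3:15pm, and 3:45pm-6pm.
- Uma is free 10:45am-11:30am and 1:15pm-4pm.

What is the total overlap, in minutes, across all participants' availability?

Vera free within 10:00–18:00: 12:30–12:45, 13:00–14:00, 14:30–15:45, 16:15–18:00.
Vera ∩ Liang: 13:45–14:00, 14:30–15:00, 16:15–17:15.
Vera ∩ Liang ∩ Isla: 14:45–15:00, 16:15–17:15.
Vera ∩ Liang ∩ Isla ∩ Uma: 14:45–15:00.
Total common minutes: 15.

15 minutes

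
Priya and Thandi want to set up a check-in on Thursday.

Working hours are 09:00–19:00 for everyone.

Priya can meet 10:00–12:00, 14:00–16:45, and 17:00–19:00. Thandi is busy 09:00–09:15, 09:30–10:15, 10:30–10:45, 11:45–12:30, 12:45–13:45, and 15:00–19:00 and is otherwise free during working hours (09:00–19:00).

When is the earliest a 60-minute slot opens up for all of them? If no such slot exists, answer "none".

10:45

Thandi free within 09:00–19:00: 09:15–09:30, 10:15–10:30, 10:45–11:45, 12:30–12:45, 13:45–15:00.
Priya ∩ Thandi: 10:15–10:30, 10:45–11:45, 14:00–15:00.
Windows ≥ 60 min: 10:45–11:45, 14:00–15:00.
Earliest such window starts at 10:45.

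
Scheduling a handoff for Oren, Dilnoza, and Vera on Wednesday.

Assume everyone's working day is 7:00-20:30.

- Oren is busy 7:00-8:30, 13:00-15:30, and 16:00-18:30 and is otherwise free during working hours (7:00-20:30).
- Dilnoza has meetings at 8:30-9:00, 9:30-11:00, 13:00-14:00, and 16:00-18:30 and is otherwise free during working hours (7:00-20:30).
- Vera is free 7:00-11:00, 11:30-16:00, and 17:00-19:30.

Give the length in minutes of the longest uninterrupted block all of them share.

90 minutes

Oren free within 07:00–20:30: 08:30–13:00, 15:30–16:00, 18:30–20:30.
Dilnoza free within 07:00–20:30: 07:00–08:30, 09:00–09:30, 11:00–13:00, 14:00–16:00, 18:30–20:30.
Oren ∩ Dilnoza: 09:00–09:30, 11:00–13:00, 15:30–16:00, 18:30–20:30.
Oren ∩ Dilnoza ∩ Vera: 09:00–09:30, 11:30–13:00, 15:30–16:00, 18:30–19:30.
Common window lengths: 30, 90, 30, 60 min; longest is 90.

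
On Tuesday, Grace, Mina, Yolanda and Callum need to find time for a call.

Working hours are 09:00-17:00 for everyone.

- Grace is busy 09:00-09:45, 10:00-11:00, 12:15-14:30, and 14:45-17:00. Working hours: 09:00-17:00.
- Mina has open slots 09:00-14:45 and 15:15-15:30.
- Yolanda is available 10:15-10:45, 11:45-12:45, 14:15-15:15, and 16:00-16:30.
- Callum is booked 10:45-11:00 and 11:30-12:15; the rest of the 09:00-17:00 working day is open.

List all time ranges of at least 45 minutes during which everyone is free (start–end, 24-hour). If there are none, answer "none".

none

Grace free within 09:00–17:00: 09:45–10:00, 11:00–12:15, 14:30–14:45.
Callum free within 09:00–17:00: 09:00–10:45, 11:00–11:30, 12:15–17:00.
Grace ∩ Mina: 09:45–10:00, 11:00–12:15, 14:30–14:45.
Grace ∩ Mina ∩ Yolanda: 11:45–12:15, 14:30–14:45.
Grace ∩ Mina ∩ Yolanda ∩ Callum: 14:30–14:45.
Windows ≥ 45 min: (none).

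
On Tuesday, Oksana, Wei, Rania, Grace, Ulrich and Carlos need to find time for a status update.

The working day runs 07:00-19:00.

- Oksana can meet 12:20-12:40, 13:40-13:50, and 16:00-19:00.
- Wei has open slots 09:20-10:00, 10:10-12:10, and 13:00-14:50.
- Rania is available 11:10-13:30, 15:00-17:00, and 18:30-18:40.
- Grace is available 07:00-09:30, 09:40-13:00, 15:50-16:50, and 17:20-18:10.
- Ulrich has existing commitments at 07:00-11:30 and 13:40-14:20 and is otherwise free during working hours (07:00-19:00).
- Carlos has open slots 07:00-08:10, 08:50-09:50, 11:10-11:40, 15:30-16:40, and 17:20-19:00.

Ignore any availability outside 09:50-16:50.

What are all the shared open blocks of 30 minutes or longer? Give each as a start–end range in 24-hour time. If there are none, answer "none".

none

Ulrich free within 07:00–19:00: 11:30–13:40, 14:20–19:00.
Oksana ∩ Wei: 13:40–13:50.
Oksana ∩ Wei ∩ Rania: (none).
Oksana ∩ Wei ∩ Rania ∩ Grace: (none).
Oksana ∩ Wei ∩ Rania ∩ Grace ∩ Ulrich: (none).
Oksana ∩ Wei ∩ Rania ∩ Grace ∩ Ulrich ∩ Carlos: (none).
Restricted to 09:50–16:50: (none).
Windows ≥ 30 min: (none).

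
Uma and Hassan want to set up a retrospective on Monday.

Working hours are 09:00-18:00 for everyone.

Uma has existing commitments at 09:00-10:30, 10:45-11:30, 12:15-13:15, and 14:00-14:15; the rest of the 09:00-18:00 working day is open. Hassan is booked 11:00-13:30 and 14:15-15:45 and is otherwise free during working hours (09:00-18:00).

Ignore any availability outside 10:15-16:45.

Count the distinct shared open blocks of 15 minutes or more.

Uma free within 09:00–18:00: 10:30–10:45, 11:30–12:15, 13:15–14:00, 14:15–18:00.
Hassan free within 09:00–18:00: 09:00–11:00, 13:30–14:15, 15:45–18:00.
Uma ∩ Hassan: 10:30–10:45, 13:30–14:00, 15:45–18:00.
Restricted to 10:15–16:45: 10:30–10:45, 13:30–14:00, 15:45–16:45.
Windows ≥ 15 min: 10:30–10:45, 13:30–14:00, 15:45–16:45.
That's 3 windows.

3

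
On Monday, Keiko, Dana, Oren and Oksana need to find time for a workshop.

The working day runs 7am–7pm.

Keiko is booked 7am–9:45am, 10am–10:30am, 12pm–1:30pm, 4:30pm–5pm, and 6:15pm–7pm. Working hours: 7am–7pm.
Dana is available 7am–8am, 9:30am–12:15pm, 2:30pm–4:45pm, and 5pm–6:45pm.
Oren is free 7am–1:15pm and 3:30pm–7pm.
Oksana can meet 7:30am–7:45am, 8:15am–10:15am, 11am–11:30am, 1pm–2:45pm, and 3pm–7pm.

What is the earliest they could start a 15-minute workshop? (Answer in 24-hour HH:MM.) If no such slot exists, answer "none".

09:45

Keiko free within 07:00–19:00: 09:45–10:00, 10:30–12:00, 13:30–16:30, 17:00–18:15.
Keiko ∩ Dana: 09:45–10:00, 10:30–12:00, 14:30–16:30, 17:00–18:15.
Keiko ∩ Dana ∩ Oren: 09:45–10:00, 10:30–12:00, 15:30–16:30, 17:00–18:15.
Keiko ∩ Dana ∩ Oren ∩ Oksana: 09:45–10:00, 11:00–11:30, 15:30–16:30, 17:00–18:15.
Windows ≥ 15 min: 09:45–10:00, 11:00–11:30, 15:30–16:30, 17:00–18:15.
Earliest such window starts at 09:45.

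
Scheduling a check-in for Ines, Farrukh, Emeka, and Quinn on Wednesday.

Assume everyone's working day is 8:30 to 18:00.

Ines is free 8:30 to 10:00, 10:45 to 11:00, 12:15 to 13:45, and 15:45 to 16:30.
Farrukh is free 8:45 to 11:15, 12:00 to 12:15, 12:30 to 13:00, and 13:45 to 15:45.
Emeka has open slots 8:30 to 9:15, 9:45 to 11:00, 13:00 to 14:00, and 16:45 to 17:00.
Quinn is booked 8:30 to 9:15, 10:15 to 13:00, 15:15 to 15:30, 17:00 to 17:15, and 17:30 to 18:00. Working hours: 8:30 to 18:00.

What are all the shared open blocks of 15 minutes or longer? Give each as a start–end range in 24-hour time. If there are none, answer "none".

Quinn free within 08:30–18:00: 09:15–10:15, 13:00–15:15, 15:30–17:00, 17:15–17:30.
Ines ∩ Farrukh: 08:45–10:00, 10:45–11:00, 12:30–13:00.
Ines ∩ Farrukh ∩ Emeka: 08:45–09:15, 09:45–10:00, 10:45–11:00.
Ines ∩ Farrukh ∩ Emeka ∩ Quinn: 09:45–10:00.
Windows ≥ 15 min: 09:45–10:00.

09:45–10:00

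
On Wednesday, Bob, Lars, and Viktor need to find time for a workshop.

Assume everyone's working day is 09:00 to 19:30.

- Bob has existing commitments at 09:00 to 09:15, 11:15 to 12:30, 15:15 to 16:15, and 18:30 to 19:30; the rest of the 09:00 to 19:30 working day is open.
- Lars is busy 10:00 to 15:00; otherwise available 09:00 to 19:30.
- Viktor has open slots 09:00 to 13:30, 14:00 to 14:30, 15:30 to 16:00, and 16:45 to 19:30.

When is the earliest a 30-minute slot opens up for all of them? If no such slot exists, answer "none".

09:15

Bob free within 09:00–19:30: 09:15–11:15, 12:30–15:15, 16:15–18:30.
Lars free within 09:00–19:30: 09:00–10:00, 15:00–19:30.
Bob ∩ Lars: 09:15–10:00, 15:00–15:15, 16:15–18:30.
Bob ∩ Lars ∩ Viktor: 09:15–10:00, 16:45–18:30.
Windows ≥ 30 min: 09:15–10:00, 16:45–18:30.
Earliest such window starts at 09:15.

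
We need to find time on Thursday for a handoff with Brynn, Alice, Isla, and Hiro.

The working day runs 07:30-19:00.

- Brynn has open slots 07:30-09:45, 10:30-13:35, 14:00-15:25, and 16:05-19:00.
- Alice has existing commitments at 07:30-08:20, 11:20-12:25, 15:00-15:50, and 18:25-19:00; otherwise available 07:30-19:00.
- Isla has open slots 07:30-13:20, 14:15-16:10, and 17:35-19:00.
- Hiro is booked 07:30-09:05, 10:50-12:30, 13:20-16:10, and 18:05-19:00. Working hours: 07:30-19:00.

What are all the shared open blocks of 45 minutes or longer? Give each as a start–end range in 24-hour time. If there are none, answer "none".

Alice free within 07:30–19:00: 08:20–11:20, 12:25–15:00, 15:50–18:25.
Hiro free within 07:30–19:00: 09:05–10:50, 12:30–13:20, 16:10–18:05.
Brynn ∩ Alice: 08:20–09:45, 10:30–11:20, 12:25–13:35, 14:00–15:00, 16:05–18:25.
Brynn ∩ Alice ∩ Isla: 08:20–09:45, 10:30–11:20, 12:25–13:20, 14:15–15:00, 16:05–16:10, 17:35–18:25.
Brynn ∩ Alice ∩ Isla ∩ Hiro: 09:05–09:45, 10:30–10:50, 12:30–13:20, 17:35–18:05.
Windows ≥ 45 min: 12:30–13:20.

12:30–13:20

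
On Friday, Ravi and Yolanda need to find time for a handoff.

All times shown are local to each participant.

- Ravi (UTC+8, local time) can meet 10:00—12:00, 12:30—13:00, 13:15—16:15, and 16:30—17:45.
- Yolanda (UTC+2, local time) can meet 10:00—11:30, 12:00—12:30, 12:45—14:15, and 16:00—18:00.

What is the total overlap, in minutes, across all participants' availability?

75 minutes

Ravi → UTC: 02:00–04:00, 04:30–05:00, 05:15–08:15, 08:30–09:45.
Yolanda → UTC: 08:00–09:30, 10:00–10:30, 10:45–12:15, 14:00–16:00.
Ravi ∩ Yolanda: 08:00–08:15, 08:30–09:30.
Total common minutes: 15 + 60 = 75.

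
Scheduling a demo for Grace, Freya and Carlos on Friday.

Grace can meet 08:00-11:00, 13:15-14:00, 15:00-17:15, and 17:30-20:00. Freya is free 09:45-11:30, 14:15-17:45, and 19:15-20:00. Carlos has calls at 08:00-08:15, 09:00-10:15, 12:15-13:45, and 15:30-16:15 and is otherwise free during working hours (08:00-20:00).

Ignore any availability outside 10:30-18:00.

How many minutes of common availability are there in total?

135 minutes

Carlos free within 08:00–20:00: 08:15–09:00, 10:15–12:15, 13:45–15:30, 16:15–20:00.
Grace ∩ Freya: 09:45–11:00, 15:00–17:15, 17:30–17:45, 19:15–20:00.
Grace ∩ Freya ∩ Carlos: 10:15–11:00, 15:00–15:30, 16:15–17:15, 17:30–17:45, 19:15–20:00.
Restricted to 10:30–18:00: 10:30–11:00, 15:00–15:30, 16:15–17:15, 17:30–17:45.
Total common minutes: 30 + 30 + 60 + 15 = 135.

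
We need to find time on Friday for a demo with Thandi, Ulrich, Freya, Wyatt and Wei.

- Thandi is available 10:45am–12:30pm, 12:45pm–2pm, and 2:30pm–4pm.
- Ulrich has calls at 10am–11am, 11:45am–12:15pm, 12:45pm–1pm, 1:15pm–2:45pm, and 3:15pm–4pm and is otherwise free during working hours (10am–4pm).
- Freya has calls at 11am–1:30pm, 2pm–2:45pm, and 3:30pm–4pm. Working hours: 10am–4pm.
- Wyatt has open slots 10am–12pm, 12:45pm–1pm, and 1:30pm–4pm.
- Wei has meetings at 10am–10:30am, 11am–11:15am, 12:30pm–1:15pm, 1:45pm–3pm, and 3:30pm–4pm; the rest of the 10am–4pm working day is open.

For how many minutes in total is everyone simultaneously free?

Ulrich free within 10:00–16:00: 11:00–11:45, 12:15–12:45, 13:00–13:15, 14:45–15:15.
Freya free within 10:00–16:00: 10:00–11:00, 13:30–14:00, 14:45–15:30.
Wei free within 10:00–16:00: 10:30–11:00, 11:15–12:30, 13:15–13:45, 15:00–15:30.
Thandi ∩ Ulrich: 11:00–11:45, 12:15–12:30, 13:00–13:15, 14:45–15:15.
Thandi ∩ Ulrich ∩ Freya: 14:45–15:15.
Thandi ∩ Ulrich ∩ Freya ∩ Wyatt: 14:45–15:15.
Thandi ∩ Ulrich ∩ Freya ∩ Wyatt ∩ Wei: 15:00–15:15.
Total common minutes: 15.

15 minutes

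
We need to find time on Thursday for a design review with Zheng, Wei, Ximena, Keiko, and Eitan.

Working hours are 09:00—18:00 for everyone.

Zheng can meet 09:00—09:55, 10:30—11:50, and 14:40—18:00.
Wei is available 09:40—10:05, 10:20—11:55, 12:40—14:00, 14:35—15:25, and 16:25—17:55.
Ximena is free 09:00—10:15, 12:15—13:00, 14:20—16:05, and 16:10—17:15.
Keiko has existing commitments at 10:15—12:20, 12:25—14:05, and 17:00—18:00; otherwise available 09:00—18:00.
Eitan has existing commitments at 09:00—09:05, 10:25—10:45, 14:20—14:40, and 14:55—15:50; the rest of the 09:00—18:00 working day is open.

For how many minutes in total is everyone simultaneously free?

Keiko free within 09:00–18:00: 09:00–10:15, 12:20–12:25, 14:05–17:00.
Eitan free within 09:00–18:00: 09:05–10:25, 10:45–14:20, 14:40–14:55, 15:50–18:00.
Zheng ∩ Wei: 09:40–09:55, 10:30–11:50, 14:40–15:25, 16:25–17:55.
Zheng ∩ Wei ∩ Ximena: 09:40–09:55, 14:40–15:25, 16:25–17:15.
Zheng ∩ Wei ∩ Ximena ∩ Keiko: 09:40–09:55, 14:40–15:25, 16:25–17:00.
Zheng ∩ Wei ∩ Ximena ∩ Keiko ∩ Eitan: 09:40–09:55, 14:40–14:55, 16:25–17:00.
Total common minutes: 15 + 15 + 35 = 65.

65 minutes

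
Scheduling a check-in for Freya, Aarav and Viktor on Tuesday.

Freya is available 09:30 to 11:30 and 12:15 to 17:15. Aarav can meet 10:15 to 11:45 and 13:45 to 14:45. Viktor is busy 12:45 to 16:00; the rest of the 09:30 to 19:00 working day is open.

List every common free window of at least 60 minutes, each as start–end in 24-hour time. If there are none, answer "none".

10:15–11:30

Viktor free within 09:30–19:00: 09:30–12:45, 16:00–19:00.
Freya ∩ Aarav: 10:15–11:30, 13:45–14:45.
Freya ∩ Aarav ∩ Viktor: 10:15–11:30.
Windows ≥ 60 min: 10:15–11:30.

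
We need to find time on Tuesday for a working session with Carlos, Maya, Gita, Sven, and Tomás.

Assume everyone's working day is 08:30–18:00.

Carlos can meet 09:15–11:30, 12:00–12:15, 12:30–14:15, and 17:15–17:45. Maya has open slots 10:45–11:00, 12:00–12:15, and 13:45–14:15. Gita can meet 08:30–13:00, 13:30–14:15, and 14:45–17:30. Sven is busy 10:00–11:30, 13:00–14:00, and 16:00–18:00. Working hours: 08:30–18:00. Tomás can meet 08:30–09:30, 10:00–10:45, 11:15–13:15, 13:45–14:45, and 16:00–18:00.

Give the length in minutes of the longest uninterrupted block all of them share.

Sven free within 08:30–18:00: 08:30–10:00, 11:30–13:00, 14:00–16:00.
Carlos ∩ Maya: 10:45–11:00, 12:00–12:15, 13:45–14:15.
Carlos ∩ Maya ∩ Gita: 10:45–11:00, 12:00–12:15, 13:45–14:15.
Carlos ∩ Maya ∩ Gita ∩ Sven: 12:00–12:15, 14:00–14:15.
Carlos ∩ Maya ∩ Gita ∩ Sven ∩ Tomás: 12:00–12:15, 14:00–14:15.
Common window lengths: 15, 15 min; longest is 15.

15 minutes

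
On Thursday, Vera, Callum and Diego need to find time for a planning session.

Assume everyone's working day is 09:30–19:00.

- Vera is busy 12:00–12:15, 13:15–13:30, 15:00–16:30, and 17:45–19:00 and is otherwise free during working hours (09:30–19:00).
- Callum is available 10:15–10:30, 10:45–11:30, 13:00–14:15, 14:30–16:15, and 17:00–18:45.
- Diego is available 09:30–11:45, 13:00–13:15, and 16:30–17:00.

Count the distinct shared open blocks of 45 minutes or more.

Vera free within 09:30–19:00: 09:30–12:00, 12:15–13:15, 13:30–15:00, 16:30–17:45.
Vera ∩ Callum: 10:15–10:30, 10:45–11:30, 13:00–13:15, 13:30–14:15, 14:30–15:00, 17:00–17:45.
Vera ∩ Callum ∩ Diego: 10:15–10:30, 10:45–11:30, 13:00–13:15.
Windows ≥ 45 min: 10:45–11:30.
That's 1 window.

1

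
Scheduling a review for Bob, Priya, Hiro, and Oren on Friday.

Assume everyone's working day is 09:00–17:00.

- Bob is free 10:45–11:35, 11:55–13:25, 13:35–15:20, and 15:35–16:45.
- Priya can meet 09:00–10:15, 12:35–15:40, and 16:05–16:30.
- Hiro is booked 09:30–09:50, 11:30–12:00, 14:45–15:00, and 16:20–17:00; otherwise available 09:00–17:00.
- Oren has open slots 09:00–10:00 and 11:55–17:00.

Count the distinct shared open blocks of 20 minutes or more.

3

Hiro free within 09:00–17:00: 09:00–09:30, 09:50–11:30, 12:00–14:45, 15:00–16:20.
Bob ∩ Priya: 12:35–13:25, 13:35–15:20, 15:35–15:40, 16:05–16:30.
Bob ∩ Priya ∩ Hiro: 12:35–13:25, 13:35–14:45, 15:00–15:20, 15:35–15:40, 16:05–16:20.
Bob ∩ Priya ∩ Hiro ∩ Oren: 12:35–13:25, 13:35–14:45, 15:00–15:20, 15:35–15:40, 16:05–16:20.
Windows ≥ 20 min: 12:35–13:25, 13:35–14:45, 15:00–15:20.
That's 3 windows.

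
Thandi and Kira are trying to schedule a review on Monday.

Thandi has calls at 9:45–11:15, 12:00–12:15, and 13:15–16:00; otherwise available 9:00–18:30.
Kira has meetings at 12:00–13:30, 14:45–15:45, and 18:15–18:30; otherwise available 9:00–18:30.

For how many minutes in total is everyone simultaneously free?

225 minutes

Thandi free within 09:00–18:30: 09:00–09:45, 11:15–12:00, 12:15–13:15, 16:00–18:30.
Kira free within 09:00–18:30: 09:00–12:00, 13:30–14:45, 15:45–18:15.
Thandi ∩ Kira: 09:00–09:45, 11:15–12:00, 16:00–18:15.
Total common minutes: 45 + 45 + 135 = 225.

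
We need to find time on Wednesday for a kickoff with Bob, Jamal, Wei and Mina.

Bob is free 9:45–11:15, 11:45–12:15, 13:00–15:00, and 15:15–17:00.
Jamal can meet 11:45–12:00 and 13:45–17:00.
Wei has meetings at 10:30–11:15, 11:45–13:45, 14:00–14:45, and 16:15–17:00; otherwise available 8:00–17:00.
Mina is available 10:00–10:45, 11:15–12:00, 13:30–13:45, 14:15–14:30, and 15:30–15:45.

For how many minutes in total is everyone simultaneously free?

Wei free within 08:00–17:00: 08:00–10:30, 11:15–11:45, 13:45–14:00, 14:45–16:15.
Bob ∩ Jamal: 11:45–12:00, 13:45–15:00, 15:15–17:00.
Bob ∩ Jamal ∩ Wei: 13:45–14:00, 14:45–15:00, 15:15–16:15.
Bob ∩ Jamal ∩ Wei ∩ Mina: 15:30–15:45.
Total common minutes: 15.

15 minutes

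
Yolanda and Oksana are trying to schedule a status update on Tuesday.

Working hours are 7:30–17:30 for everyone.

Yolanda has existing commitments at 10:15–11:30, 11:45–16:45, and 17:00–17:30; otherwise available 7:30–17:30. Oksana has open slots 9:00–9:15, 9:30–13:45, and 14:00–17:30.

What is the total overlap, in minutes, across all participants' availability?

Yolanda free within 07:30–17:30: 07:30–10:15, 11:30–11:45, 16:45–17:00.
Yolanda ∩ Oksana: 09:00–09:15, 09:30–10:15, 11:30–11:45, 16:45–17:00.
Total common minutes: 15 + 45 + 15 + 15 = 90.

90 minutes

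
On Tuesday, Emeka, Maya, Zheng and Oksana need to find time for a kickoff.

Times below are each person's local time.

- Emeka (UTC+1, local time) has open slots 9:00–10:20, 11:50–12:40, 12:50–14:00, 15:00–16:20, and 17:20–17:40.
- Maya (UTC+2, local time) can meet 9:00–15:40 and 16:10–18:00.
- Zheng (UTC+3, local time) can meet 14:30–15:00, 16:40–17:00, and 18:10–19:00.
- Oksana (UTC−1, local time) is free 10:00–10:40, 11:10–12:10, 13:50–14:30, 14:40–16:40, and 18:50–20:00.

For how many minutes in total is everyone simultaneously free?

Emeka → UTC: 08:00–09:20, 10:50–11:40, 11:50–13:00, 14:00–15:20, 16:20–16:40.
Maya → UTC: 07:00–13:40, 14:10–16:00.
Zheng → UTC: 11:30–12:00, 13:40–14:00, 15:10–16:00.
Oksana → UTC: 11:00–11:40, 12:10–13:10, 14:50–15:30, 15:40–17:40, 19:50–21:00.
Emeka ∩ Maya: 08:00–09:20, 10:50–11:40, 11:50–13:00, 14:10–15:20.
Emeka ∩ Maya ∩ Zheng: 11:30–11:40, 11:50–12:00, 15:10–15:20.
Emeka ∩ Maya ∩ Zheng ∩ Oksana: 11:30–11:40, 15:10–15:20.
Total common minutes: 10 + 10 = 20.

20 minutes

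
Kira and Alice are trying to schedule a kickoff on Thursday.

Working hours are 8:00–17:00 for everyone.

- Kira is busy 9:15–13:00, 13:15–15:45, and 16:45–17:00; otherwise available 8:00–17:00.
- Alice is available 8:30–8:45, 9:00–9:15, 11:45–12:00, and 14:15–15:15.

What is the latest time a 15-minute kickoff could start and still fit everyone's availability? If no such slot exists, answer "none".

09:00

Kira free within 08:00–17:00: 08:00–09:15, 13:00–13:15, 15:45–16:45.
Kira ∩ Alice: 08:30–08:45, 09:00–09:15.
Windows ≥ 15 min: 08:30–08:45, 09:00–09:15.
Latest start in the last window 09:00–09:15 is 09:15 − 15 min = 09:00.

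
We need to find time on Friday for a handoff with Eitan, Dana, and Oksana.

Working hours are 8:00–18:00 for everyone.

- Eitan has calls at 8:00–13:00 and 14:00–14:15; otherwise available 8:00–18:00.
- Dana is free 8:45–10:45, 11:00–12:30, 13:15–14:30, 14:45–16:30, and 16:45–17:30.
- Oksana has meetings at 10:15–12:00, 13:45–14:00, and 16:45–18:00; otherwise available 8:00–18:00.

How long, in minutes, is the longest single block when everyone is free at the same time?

Eitan free within 08:00–18:00: 13:00–14:00, 14:15–18:00.
Oksana free within 08:00–18:00: 08:00–10:15, 12:00–13:45, 14:00–16:45.
Eitan ∩ Dana: 13:15–14:00, 14:15–14:30, 14:45–16:30, 16:45–17:30.
Eitan ∩ Dana ∩ Oksana: 13:15–13:45, 14:15–14:30, 14:45–16:30.
Common window lengths: 30, 15, 105 min; longest is 105.

105 minutes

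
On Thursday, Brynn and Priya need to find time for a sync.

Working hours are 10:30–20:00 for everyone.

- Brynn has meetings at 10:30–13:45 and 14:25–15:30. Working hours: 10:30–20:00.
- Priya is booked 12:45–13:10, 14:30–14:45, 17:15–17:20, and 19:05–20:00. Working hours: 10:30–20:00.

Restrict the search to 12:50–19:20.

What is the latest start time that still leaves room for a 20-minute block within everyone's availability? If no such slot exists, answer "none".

18:45

Brynn free within 10:30–20:00: 13:45–14:25, 15:30–20:00.
Priya free within 10:30–20:00: 10:30–12:45, 13:10–14:30, 14:45–17:15, 17:20–19:05.
Brynn ∩ Priya: 13:45–14:25, 15:30–17:15, 17:20–19:05.
Restricted to 12:50–19:20: 13:45–14:25, 15:30–17:15, 17:20–19:05.
Windows ≥ 20 min: 13:45–14:25, 15:30–17:15, 17:20–19:05.
Latest start in the last window 17:20–19:05 is 19:05 − 20 min = 18:45.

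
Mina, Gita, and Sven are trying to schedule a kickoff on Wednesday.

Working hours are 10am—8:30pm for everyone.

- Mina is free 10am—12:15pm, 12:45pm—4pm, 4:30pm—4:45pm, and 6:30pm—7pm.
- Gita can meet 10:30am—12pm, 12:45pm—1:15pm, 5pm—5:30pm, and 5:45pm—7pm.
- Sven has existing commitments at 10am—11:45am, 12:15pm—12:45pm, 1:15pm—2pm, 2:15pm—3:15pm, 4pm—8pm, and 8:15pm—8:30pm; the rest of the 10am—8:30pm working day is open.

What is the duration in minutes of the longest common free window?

Sven free within 10:00–20:30: 11:45–12:15, 12:45–13:15, 14:00–14:15, 15:15–16:00, 20:00–20:15.
Mina ∩ Gita: 10:30–12:00, 12:45–13:15, 18:30–19:00.
Mina ∩ Gita ∩ Sven: 11:45–12:00, 12:45–13:15.
Common window lengths: 15, 30 min; longest is 30.

30 minutes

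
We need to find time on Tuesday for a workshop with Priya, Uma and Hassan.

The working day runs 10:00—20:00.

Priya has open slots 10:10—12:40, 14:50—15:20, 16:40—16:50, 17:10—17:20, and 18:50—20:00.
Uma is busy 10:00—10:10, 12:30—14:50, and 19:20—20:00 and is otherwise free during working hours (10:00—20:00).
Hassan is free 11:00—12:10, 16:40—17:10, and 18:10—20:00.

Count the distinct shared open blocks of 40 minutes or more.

Uma free within 10:00–20:00: 10:10–12:30, 14:50–19:20.
Priya ∩ Uma: 10:10–12:30, 14:50–15:20, 16:40–16:50, 17:10–17:20, 18:50–19:20.
Priya ∩ Uma ∩ Hassan: 11:00–12:10, 16:40–16:50, 18:50–19:20.
Windows ≥ 40 min: 11:00–12:10.
That's 1 window.

1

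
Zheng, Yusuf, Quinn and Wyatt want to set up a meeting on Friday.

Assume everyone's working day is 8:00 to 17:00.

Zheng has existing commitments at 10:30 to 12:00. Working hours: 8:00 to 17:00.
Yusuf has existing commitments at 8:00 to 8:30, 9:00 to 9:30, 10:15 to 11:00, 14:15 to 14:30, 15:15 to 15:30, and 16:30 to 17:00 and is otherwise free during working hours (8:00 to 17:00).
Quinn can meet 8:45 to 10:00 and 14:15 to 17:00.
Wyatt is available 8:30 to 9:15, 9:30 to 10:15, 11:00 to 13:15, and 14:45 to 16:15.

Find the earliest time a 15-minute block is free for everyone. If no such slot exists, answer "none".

Zheng free within 08:00–17:00: 08:00–10:30, 12:00–17:00.
Yusuf free within 08:00–17:00: 08:30–09:00, 09:30–10:15, 11:00–14:15, 14:30–15:15, 15:30–16:30.
Zheng ∩ Yusuf: 08:30–09:00, 09:30–10:15, 12:00–14:15, 14:30–15:15, 15:30–16:30.
Zheng ∩ Yusuf ∩ Quinn: 08:45–09:00, 09:30–10:00, 14:30–15:15, 15:30–16:30.
Zheng ∩ Yusuf ∩ Quinn ∩ Wyatt: 08:45–09:00, 09:30–10:00, 14:45–15:15, 15:30–16:15.
Windows ≥ 15 min: 08:45–09:00, 09:30–10:00, 14:45–15:15, 15:30–16:15.
Earliest such window starts at 08:45.

08:45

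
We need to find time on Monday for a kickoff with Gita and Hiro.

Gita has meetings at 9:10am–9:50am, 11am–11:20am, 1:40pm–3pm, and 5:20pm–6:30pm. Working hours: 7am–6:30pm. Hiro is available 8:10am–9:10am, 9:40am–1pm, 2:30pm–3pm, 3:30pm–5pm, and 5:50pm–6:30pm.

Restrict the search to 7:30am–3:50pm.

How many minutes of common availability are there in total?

250 minutes

Gita free within 07:00–18:30: 07:00–09:10, 09:50–11:00, 11:20–13:40, 15:00–17:20.
Gita ∩ Hiro: 08:10–09:10, 09:50–11:00, 11:20–13:00, 15:30–17:00.
Restricted to 07:30–15:50: 08:10–09:10, 09:50–11:00, 11:20–13:00, 15:30–15:50.
Total common minutes: 60 + 70 + 100 + 20 = 250.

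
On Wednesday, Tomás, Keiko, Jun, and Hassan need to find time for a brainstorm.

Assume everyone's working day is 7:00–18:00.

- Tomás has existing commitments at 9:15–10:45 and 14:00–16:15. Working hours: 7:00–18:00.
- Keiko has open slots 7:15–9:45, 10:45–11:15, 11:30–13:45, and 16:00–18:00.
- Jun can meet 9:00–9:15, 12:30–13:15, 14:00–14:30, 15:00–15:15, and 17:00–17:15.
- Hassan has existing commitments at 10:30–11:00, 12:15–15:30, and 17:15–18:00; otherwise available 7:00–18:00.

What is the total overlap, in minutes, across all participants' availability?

30 minutes

Tomás free within 07:00–18:00: 07:00–09:15, 10:45–14:00, 16:15–18:00.
Hassan free within 07:00–18:00: 07:00–10:30, 11:00–12:15, 15:30–17:15.
Tomás ∩ Keiko: 07:15–09:15, 10:45–11:15, 11:30–13:45, 16:15–18:00.
Tomás ∩ Keiko ∩ Jun: 09:00–09:15, 12:30–13:15, 17:00–17:15.
Tomás ∩ Keiko ∩ Jun ∩ Hassan: 09:00–09:15, 17:00–17:15.
Total common minutes: 15 + 15 = 30.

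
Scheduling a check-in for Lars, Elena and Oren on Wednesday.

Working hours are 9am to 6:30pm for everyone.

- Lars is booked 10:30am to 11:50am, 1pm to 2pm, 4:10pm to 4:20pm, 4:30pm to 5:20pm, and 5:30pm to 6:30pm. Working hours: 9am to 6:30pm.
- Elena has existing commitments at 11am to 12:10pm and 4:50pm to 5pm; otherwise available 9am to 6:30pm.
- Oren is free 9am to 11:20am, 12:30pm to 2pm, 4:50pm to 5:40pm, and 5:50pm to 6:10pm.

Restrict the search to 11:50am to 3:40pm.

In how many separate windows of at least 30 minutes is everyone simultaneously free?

Lars free within 09:00–18:30: 09:00–10:30, 11:50–13:00, 14:00–16:10, 16:20–16:30, 17:20–17:30.
Elena free within 09:00–18:30: 09:00–11:00, 12:10–16:50, 17:00–18:30.
Lars ∩ Elena: 09:00–10:30, 12:10–13:00, 14:00–16:10, 16:20–16:30, 17:20–17:30.
Lars ∩ Elena ∩ Oren: 09:00–10:30, 12:30–13:00, 17:20–17:30.
Restricted to 11:50–15:40: 12:30–13:00.
Windows ≥ 30 min: 12:30–13:00.
That's 1 window.

1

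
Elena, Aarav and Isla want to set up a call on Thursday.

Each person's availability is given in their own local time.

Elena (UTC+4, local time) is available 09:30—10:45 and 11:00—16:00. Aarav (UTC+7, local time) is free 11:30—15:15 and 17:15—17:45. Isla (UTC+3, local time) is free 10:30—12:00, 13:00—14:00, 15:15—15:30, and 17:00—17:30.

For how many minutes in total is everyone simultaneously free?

75 minutes

Elena → UTC: 05:30–06:45, 07:00–12:00.
Aarav → UTC: 04:30–08:15, 10:15–10:45.
Isla → UTC: 07:30–09:00, 10:00–11:00, 12:15–12:30, 14:00–14:30.
Elena ∩ Aarav: 05:30–06:45, 07:00–08:15, 10:15–10:45.
Elena ∩ Aarav ∩ Isla: 07:30–08:15, 10:15–10:45.
Total common minutes: 45 + 30 = 75.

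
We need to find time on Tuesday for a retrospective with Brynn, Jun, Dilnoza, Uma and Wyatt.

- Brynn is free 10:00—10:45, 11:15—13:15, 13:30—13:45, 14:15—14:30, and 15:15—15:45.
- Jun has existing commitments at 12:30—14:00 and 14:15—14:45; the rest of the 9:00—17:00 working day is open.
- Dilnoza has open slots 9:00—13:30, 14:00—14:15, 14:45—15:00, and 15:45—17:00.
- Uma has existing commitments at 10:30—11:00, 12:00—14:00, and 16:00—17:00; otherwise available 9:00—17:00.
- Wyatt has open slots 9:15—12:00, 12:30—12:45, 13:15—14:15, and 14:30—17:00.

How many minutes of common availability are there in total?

75 minutes

Jun free within 09:00–17:00: 09:00–12:30, 14:00–14:15, 14:45–17:00.
Uma free within 09:00–17:00: 09:00–10:30, 11:00–12:00, 14:00–16:00.
Brynn ∩ Jun: 10:00–10:45, 11:15–12:30, 15:15–15:45.
Brynn ∩ Jun ∩ Dilnoza: 10:00–10:45, 11:15–12:30.
Brynn ∩ Jun ∩ Dilnoza ∩ Uma: 10:00–10:30, 11:15–12:00.
Brynn ∩ Jun ∩ Dilnoza ∩ Uma ∩ Wyatt: 10:00–10:30, 11:15–12:00.
Total common minutes: 30 + 45 = 75.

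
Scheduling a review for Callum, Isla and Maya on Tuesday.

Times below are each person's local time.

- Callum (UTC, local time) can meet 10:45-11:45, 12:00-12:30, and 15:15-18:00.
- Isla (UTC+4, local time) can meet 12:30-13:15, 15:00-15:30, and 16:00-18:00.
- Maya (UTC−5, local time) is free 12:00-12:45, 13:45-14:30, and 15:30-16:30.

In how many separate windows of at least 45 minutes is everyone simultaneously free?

0

Callum → UTC: 10:45–11:45, 12:00–12:30, 15:15–18:00.
Isla → UTC: 08:30–09:15, 11:00–11:30, 12:00–14:00.
Maya → UTC: 17:00–17:45, 18:45–19:30, 20:30–21:30.
Callum ∩ Isla: 11:00–11:30, 12:00–12:30.
Callum ∩ Isla ∩ Maya: (none).
Windows ≥ 45 min: (none).
That's 0 windows.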